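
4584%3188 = 1396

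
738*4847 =3577086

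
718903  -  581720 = 137183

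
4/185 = 4/185  =  0.02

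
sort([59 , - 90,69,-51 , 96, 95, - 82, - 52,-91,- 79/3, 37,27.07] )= [ - 91,  -  90, - 82 , - 52, - 51, - 79/3,27.07,37, 59, 69,95,96]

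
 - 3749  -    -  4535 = 786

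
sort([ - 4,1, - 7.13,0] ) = [ - 7.13, - 4,  0, 1]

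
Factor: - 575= - 5^2*23^1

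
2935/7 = 2935/7  =  419.29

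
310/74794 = 155/37397 = 0.00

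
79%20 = 19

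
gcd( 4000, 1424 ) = 16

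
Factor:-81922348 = -2^2 *257^1*79691^1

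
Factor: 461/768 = 2^(- 8)*3^ ( - 1) * 461^1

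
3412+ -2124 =1288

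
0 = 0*45615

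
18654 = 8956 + 9698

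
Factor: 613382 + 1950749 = 151^1 *16981^1 = 2564131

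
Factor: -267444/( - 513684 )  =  17^1*23^1*751^(  -  1) =391/751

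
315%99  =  18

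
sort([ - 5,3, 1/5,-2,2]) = [ - 5,  -  2, 1/5,2 , 3]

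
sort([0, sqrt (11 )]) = [0, sqrt( 11)]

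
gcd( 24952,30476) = 4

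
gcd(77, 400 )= 1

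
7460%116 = 36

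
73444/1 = 73444 =73444.00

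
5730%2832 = 66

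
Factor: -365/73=  -  5 = -5^1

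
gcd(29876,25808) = 4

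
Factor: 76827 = 3^1*25609^1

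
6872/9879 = 6872/9879 = 0.70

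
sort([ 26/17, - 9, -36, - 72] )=[ - 72,-36,  -  9, 26/17]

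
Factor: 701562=2^1*3^1*116927^1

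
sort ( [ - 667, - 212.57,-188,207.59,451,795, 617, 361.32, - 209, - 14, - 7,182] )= [ - 667, - 212.57, - 209,-188,-14,  -  7,182,207.59,361.32,451,  617,795] 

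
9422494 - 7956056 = 1466438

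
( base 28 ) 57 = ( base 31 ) 4N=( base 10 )147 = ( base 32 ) 4J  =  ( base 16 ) 93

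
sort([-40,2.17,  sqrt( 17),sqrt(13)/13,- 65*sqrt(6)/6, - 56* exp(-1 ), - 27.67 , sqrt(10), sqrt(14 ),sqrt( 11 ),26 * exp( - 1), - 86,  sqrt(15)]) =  [ - 86,-40,-27.67, - 65*sqrt(6)/6,-56 * exp(-1), sqrt(13)/13, 2.17,sqrt( 10),sqrt (11), sqrt(14),sqrt(15),sqrt(17),26 * exp(-1)] 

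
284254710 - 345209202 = -60954492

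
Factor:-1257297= - 3^1*37^1* 47^1 *241^1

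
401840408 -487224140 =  - 85383732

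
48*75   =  3600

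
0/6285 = 0 = 0.00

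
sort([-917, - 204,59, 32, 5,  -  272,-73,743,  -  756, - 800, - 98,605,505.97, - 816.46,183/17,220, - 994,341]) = [ - 994, - 917,  -  816.46, - 800, - 756, - 272, - 204, - 98,-73,5,183/17, 32,59, 220,341,505.97,605,743] 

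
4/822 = 2/411 = 0.00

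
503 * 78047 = 39257641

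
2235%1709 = 526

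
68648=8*8581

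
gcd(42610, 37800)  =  10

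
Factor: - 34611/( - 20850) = 2^( - 1)*5^( - 2)* 83^1 = 83/50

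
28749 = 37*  777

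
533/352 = 533/352  =  1.51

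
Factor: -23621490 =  - 2^1*3^3 *5^1*89^1*983^1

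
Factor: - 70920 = - 2^3*3^2*5^1 * 197^1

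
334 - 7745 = -7411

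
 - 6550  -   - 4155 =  - 2395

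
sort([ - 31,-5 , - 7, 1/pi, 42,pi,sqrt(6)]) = [-31, - 7, - 5, 1/pi,  sqrt( 6 ),  pi, 42]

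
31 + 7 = 38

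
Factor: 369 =3^2*41^1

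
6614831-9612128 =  - 2997297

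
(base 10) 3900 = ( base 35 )36F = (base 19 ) AF5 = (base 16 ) f3c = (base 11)2A26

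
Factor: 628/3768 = 2^( - 1)*3^( - 1 ) = 1/6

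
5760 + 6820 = 12580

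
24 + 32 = 56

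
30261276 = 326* 92826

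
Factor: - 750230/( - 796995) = 754/801  =  2^1*3^( - 2) * 13^1*29^1*89^ ( - 1)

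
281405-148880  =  132525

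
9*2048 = 18432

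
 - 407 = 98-505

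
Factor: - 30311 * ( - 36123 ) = 3^1*17^1*1783^1*12041^1= 1094924253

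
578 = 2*289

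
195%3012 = 195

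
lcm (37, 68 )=2516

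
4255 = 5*851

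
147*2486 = 365442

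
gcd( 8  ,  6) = 2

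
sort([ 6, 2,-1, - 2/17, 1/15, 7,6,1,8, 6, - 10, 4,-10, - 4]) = [-10, - 10,-4, - 1,-2/17,  1/15, 1, 2 , 4, 6,6,6,7, 8 ]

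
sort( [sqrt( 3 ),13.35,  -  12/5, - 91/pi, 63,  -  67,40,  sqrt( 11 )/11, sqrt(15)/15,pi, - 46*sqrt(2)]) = [ - 67,- 46*sqrt( 2 ), - 91/pi,  -  12/5,sqrt(15 ) /15, sqrt( 11)/11 , sqrt( 3 ),pi,13.35,40,63 ]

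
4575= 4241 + 334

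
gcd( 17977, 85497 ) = 1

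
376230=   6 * 62705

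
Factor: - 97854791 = -97854791^1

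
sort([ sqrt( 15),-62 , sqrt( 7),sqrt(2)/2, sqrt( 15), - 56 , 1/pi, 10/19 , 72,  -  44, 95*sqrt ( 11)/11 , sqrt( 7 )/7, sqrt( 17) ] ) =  [ - 62, - 56, - 44,1/pi, sqrt( 7)/7,  10/19, sqrt( 2)/2, sqrt ( 7),sqrt( 15), sqrt(15), sqrt( 17 ), 95*sqrt( 11) /11, 72 ]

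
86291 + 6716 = 93007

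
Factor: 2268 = 2^2*3^4 * 7^1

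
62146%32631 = 29515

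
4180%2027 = 126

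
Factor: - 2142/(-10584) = 2^(-2 )*3^( -1)*7^( - 1 )*17^1 = 17/84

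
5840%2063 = 1714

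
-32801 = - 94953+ 62152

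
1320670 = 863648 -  - 457022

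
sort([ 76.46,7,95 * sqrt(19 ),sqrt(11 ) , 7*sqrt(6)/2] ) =[ sqrt( 11),7,7*sqrt(6)/2, 76.46,95*sqrt( 19) ]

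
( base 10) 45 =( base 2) 101101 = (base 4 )231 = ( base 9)50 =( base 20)25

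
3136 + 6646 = 9782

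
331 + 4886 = 5217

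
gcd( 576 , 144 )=144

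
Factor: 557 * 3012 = 1677684  =  2^2*3^1*251^1*557^1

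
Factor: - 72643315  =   - 5^1*23^1*631681^1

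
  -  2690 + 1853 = -837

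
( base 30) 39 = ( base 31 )36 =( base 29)3C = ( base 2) 1100011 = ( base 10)99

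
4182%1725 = 732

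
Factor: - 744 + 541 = - 7^1*29^1 =- 203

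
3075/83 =37+4/83= 37.05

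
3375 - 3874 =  - 499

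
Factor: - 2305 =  - 5^1  *461^1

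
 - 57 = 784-841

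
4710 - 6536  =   - 1826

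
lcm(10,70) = 70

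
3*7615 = 22845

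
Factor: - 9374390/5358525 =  - 2^1*3^( - 1) * 5^( - 1)*37^( - 1)*587^1*1597^1*1931^ ( - 1)= - 1874878/1071705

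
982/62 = 15+26/31 =15.84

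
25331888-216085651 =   -  190753763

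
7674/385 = 7674/385 = 19.93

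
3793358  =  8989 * 422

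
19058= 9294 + 9764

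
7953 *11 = 87483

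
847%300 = 247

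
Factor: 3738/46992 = 7/88 = 2^(-3)*7^1*11^( - 1 )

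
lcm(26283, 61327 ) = 183981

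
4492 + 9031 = 13523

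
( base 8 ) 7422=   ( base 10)3858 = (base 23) 76H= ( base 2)111100010010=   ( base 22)7L8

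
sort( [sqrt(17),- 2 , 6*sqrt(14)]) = [  -  2,sqrt( 17),6*sqrt(14 ) ]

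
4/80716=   1/20179 =0.00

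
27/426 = 9/142  =  0.06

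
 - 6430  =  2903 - 9333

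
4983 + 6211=11194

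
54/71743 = 54/71743 = 0.00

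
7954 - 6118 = 1836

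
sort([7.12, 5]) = [5, 7.12] 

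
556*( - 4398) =  -  2445288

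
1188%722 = 466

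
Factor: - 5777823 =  - 3^1*79^1*24379^1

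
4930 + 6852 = 11782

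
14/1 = 14=14.00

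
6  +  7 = 13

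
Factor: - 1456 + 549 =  - 907^1 = - 907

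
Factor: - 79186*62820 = - 4974464520 = - 2^3*3^2*5^1*17^2*137^1*349^1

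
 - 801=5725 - 6526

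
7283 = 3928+3355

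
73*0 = 0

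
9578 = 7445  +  2133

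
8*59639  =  477112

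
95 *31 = 2945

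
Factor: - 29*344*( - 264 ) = 2633664=2^6*3^1*11^1*29^1*43^1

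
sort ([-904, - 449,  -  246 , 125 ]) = [ - 904, - 449, - 246,125]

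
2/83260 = 1/41630 = 0.00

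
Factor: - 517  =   - 11^1*47^1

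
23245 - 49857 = - 26612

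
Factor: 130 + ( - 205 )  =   - 3^1*5^2 = - 75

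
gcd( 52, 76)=4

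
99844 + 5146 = 104990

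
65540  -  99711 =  - 34171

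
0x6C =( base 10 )108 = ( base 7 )213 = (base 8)154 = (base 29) 3l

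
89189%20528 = 7077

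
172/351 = 172/351 =0.49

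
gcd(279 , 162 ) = 9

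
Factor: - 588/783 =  -2^2*3^ ( - 2)* 7^2 *29^(-1 )= - 196/261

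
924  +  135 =1059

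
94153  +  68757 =162910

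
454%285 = 169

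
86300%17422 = 16612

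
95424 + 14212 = 109636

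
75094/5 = 75094/5 = 15018.80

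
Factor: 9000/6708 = 2^1*3^1*5^3*13^( - 1) * 43^(-1) = 750/559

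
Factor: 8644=2^2*2161^1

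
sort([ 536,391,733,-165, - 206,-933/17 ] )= [  -  206, - 165, - 933/17, 391 , 536,733] 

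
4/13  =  4/13 = 0.31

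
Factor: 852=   2^2*3^1*71^1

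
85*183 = 15555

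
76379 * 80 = 6110320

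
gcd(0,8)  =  8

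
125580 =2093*60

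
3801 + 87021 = 90822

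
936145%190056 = 175921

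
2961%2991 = 2961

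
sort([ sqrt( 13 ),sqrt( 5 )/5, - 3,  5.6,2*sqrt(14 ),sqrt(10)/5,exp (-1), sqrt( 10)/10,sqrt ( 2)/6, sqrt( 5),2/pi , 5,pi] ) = [- 3,sqrt( 2)/6, sqrt(10)/10,exp(-1 ), sqrt ( 5) /5,sqrt( 10 )/5,  2/pi,sqrt( 5),pi , sqrt (13),5,5.6,  2*sqrt(14 )]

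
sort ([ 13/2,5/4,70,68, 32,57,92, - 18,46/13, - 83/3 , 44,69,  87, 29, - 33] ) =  [ - 33, - 83/3, - 18,5/4,  46/13, 13/2, 29,32,44,57, 68, 69, 70,87,92]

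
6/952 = 3/476 = 0.01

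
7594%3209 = 1176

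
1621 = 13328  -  11707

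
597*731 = 436407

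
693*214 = 148302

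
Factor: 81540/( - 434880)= - 2^( - 4)*3^1 = - 3/16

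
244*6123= 1494012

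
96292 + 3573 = 99865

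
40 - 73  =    -  33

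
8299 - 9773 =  - 1474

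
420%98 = 28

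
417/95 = 417/95 = 4.39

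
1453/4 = 1453/4 = 363.25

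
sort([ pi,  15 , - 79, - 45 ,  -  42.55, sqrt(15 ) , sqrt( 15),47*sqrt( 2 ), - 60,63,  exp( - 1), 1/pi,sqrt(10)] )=[ - 79, - 60 , - 45, - 42.55,1/pi, exp(  -  1),pi,sqrt(10 ) , sqrt ( 15),  sqrt (15), 15,63,47 * sqrt( 2 )]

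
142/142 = 1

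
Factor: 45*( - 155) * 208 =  - 2^4* 3^2*  5^2*13^1*31^1 = - 1450800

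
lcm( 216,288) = 864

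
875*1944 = 1701000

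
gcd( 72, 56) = 8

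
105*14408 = 1512840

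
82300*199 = 16377700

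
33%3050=33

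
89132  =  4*22283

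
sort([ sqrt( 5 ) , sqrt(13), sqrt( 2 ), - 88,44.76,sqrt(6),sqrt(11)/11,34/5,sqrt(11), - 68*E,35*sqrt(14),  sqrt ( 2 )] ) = [ -68*E ,- 88,sqrt( 11)/11, sqrt (2),sqrt(2 ),sqrt ( 5),sqrt(6 ),sqrt(11), sqrt(13),34/5,44.76,35 * sqrt( 14)] 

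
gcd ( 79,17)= 1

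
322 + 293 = 615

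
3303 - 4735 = - 1432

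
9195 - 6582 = 2613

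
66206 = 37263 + 28943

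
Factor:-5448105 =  - 3^2*5^1*13^1 *67^1*139^1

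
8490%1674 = 120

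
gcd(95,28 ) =1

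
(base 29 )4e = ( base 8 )202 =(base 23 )5f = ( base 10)130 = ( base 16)82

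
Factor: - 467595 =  -3^2*5^1*10391^1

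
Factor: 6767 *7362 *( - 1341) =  - 66806815014= - 2^1 * 3^4*67^1*101^1*149^1*409^1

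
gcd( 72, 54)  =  18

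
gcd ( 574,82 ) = 82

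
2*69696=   139392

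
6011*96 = 577056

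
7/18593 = 7/18593 = 0.00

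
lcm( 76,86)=3268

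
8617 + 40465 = 49082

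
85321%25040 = 10201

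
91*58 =5278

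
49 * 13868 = 679532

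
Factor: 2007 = 3^2*223^1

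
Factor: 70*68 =2^3*5^1*7^1*17^1 =4760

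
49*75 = 3675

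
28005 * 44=1232220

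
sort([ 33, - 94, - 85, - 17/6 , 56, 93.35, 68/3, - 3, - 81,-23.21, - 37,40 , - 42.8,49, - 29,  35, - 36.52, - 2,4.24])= [-94, - 85,  -  81, - 42.8,-37, - 36.52, - 29, - 23.21, - 3, - 17/6,- 2,4.24, 68/3,  33,35, 40, 49 , 56, 93.35]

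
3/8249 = 3/8249=0.00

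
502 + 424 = 926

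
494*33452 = 16525288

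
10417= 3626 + 6791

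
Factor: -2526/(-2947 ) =2^1*3^1*7^( -1 )=6/7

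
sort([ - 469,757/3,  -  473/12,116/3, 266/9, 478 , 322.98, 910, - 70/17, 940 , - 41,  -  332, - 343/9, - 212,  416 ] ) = [  -  469,  -  332, - 212, - 41, - 473/12, - 343/9, - 70/17, 266/9,116/3, 757/3, 322.98, 416,478,910, 940]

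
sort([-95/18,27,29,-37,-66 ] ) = [-66, - 37, - 95/18,27,29 ]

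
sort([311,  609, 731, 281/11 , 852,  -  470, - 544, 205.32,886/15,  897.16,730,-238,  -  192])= [  -  544,-470, - 238 ,-192, 281/11, 886/15, 205.32,  311,609 , 730, 731,852,897.16 ]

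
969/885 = 323/295= 1.09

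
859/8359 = 859/8359 = 0.10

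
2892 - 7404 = - 4512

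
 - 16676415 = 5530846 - 22207261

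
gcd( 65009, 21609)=7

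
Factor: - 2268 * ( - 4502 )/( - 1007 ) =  - 10210536/1007  =  - 2^3*3^4*7^1*19^( - 1)*53^( - 1 ) * 2251^1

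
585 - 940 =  -355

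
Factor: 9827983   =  11^2*81223^1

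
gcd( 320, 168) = 8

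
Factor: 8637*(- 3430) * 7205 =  - 213447476550 = - 2^1*3^1*5^2 * 7^3*11^1*131^1*2879^1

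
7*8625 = 60375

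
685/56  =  685/56 = 12.23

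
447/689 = 447/689=0.65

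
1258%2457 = 1258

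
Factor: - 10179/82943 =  - 3^3 *7^( - 1 )*13^1 * 17^( - 2 )*29^1*41^( - 1 ) 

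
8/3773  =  8/3773  =  0.00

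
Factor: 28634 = 2^1 * 103^1 *139^1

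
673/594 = 673/594 = 1.13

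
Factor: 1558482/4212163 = 2^1*3^1*29^( - 1)*109^1 * 337^( -1) * 431^( -1)*2383^1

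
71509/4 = 17877 + 1/4 = 17877.25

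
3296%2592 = 704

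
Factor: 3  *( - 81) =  - 243 = - 3^5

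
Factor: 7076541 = 3^1*263^1*8969^1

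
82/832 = 41/416 = 0.10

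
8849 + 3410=12259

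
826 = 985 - 159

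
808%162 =160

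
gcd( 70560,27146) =98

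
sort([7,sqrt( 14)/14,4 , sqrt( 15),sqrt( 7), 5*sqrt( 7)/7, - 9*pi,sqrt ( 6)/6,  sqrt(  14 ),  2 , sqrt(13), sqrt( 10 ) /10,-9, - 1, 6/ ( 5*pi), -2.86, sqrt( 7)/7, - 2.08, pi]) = [ - 9*pi,-9, - 2.86,-2.08, - 1,sqrt(14 )/14, sqrt(10)/10, sqrt(7)/7,6/( 5 * pi),sqrt( 6)/6,5*sqrt( 7) /7 , 2,sqrt(7) , pi, sqrt ( 13), sqrt (14), sqrt ( 15),4,7 ] 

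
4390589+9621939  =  14012528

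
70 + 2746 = 2816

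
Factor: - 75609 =-3^2*31^1*271^1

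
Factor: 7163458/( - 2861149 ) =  - 2^1*47^1*251^( - 1)*11399^( - 1 )*76207^1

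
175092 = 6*29182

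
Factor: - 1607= - 1607^1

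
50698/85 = 50698/85 = 596.45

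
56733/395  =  56733/395 = 143.63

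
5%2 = 1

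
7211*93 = 670623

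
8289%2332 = 1293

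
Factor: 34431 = 3^1*23^1*499^1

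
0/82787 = 0 = 0.00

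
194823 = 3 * 64941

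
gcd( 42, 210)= 42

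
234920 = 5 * 46984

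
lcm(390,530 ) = 20670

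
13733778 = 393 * 34946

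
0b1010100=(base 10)84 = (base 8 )124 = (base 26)36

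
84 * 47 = 3948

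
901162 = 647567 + 253595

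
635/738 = 635/738 = 0.86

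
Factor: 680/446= 2^2*5^1*17^1 *223^( - 1) = 340/223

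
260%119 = 22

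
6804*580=3946320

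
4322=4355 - 33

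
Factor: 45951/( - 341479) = - 3^1 * 17^1 * 379^( - 1) = - 51/379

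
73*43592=3182216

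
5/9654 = 5/9654 =0.00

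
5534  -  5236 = 298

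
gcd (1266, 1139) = 1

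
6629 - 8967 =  - 2338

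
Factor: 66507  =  3^1*7^1*3167^1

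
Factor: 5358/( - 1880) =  - 2^(-2 )*3^1*5^( - 1)*19^1 = -57/20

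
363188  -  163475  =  199713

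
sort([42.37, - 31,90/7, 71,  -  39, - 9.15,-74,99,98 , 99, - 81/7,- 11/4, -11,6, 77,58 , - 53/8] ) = [ - 74 ,- 39, - 31,  -  81/7 , - 11, - 9.15, - 53/8,  -  11/4,  6, 90/7,42.37,58,71,77,98, 99,99]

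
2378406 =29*82014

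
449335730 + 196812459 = 646148189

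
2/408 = 1/204  =  0.00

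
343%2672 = 343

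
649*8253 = 5356197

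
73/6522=73/6522=0.01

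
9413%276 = 29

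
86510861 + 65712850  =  152223711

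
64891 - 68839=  - 3948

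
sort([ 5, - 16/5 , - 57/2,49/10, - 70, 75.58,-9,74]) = [ - 70, - 57/2,-9, - 16/5,49/10,5,74, 75.58 ]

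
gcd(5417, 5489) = 1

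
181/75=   2 + 31/75 = 2.41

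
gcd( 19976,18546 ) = 22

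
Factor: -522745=-5^1*  104549^1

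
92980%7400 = 4180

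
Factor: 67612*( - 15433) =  - 2^2*11^1*23^1*61^1*16903^1 = -1043455996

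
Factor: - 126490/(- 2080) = 973/16 = 2^( - 4 )*7^1*139^1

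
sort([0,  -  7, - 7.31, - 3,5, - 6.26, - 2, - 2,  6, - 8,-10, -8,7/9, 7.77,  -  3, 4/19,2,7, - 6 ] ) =[ -10,-8 , - 8, - 7.31,-7,  -  6.26,-6, - 3,-3,  -  2, - 2, 0, 4/19 , 7/9, 2,5, 6, 7, 7.77]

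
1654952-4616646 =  - 2961694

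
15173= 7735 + 7438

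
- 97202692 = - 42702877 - 54499815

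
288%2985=288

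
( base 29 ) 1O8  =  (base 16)609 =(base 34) 1bf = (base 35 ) 195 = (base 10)1545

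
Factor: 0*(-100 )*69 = 0= 0^1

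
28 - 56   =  - 28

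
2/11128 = 1/5564 = 0.00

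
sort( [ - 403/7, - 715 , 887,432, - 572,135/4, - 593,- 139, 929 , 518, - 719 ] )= [ - 719, - 715, - 593,-572, - 139, - 403/7, 135/4, 432,518,887, 929 ] 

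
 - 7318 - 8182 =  - 15500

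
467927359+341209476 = 809136835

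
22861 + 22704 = 45565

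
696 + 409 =1105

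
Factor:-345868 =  - 2^2*86467^1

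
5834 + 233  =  6067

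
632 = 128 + 504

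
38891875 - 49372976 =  -10481101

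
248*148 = 36704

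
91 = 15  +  76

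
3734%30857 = 3734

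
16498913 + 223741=16722654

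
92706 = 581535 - 488829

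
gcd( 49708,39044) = 172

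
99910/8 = 49955/4= 12488.75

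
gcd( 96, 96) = 96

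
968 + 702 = 1670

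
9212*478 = 4403336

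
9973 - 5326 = 4647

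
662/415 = 1 + 247/415 = 1.60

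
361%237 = 124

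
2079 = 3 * 693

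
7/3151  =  7/3151= 0.00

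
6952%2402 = 2148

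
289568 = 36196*8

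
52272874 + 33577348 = 85850222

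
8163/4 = 8163/4 = 2040.75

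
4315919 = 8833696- 4517777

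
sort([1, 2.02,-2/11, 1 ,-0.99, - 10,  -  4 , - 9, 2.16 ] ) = [  -  10,- 9,  -  4, - 0.99, -2/11 , 1,1, 2.02,2.16] 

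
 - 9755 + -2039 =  - 11794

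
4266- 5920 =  - 1654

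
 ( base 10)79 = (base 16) 4f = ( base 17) 4b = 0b1001111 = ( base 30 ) 2j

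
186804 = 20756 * 9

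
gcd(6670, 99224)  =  2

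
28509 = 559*51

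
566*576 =326016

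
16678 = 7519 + 9159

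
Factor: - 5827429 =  - 5827429^1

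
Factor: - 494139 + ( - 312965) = - 2^6*12611^1 = - 807104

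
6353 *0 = 0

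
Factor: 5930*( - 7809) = -2^1*3^1*5^1*19^1* 137^1*593^1 = -46307370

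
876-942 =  - 66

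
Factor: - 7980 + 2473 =- 5507 =- 5507^1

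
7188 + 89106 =96294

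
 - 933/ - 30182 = 933/30182 = 0.03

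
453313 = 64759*7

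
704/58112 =11/908= 0.01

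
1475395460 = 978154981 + 497240479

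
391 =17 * 23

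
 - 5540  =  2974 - 8514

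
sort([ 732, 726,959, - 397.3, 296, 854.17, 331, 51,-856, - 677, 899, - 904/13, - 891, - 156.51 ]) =[ - 891, - 856, - 677, - 397.3, - 156.51, - 904/13, 51,296,331, 726, 732, 854.17 , 899,959]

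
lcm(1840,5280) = 121440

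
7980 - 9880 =-1900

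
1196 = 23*52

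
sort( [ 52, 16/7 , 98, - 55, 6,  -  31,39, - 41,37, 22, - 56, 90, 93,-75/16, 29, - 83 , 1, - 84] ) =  [ - 84, - 83, - 56,- 55, - 41, - 31, - 75/16, 1, 16/7,6, 22,29, 37, 39, 52,90, 93,98]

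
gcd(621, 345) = 69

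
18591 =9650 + 8941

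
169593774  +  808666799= 978260573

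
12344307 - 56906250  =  -44561943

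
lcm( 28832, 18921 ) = 605472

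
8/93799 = 8/93799 = 0.00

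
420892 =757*556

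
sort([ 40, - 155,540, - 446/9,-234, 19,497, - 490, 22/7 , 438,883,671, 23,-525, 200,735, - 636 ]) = [ - 636,-525, - 490, - 234, - 155, - 446/9, 22/7,19,23, 40,200, 438,497, 540,671,735,  883 ]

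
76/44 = 19/11  =  1.73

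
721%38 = 37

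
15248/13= 1172  +  12/13  =  1172.92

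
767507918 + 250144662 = 1017652580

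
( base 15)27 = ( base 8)45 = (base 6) 101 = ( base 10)37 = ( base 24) 1D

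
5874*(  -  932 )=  - 5474568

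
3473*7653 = 26578869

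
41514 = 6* 6919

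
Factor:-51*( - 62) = 2^1*3^1 * 17^1*31^1 = 3162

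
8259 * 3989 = 32945151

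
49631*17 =843727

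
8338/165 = 758/15 = 50.53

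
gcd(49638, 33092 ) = 16546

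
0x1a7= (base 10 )423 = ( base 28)F3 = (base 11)355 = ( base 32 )d7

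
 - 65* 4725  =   -307125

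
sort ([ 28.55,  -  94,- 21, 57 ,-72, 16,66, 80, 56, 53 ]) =[ - 94,  -  72,-21, 16, 28.55, 53,56,57, 66, 80 ] 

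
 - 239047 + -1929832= - 2168879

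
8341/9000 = 8341/9000 = 0.93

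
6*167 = 1002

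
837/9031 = 837/9031 =0.09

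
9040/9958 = 4520/4979 = 0.91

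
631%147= 43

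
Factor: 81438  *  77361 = 6300125118 = 2^1*3^2*7^2*107^1*241^1*277^1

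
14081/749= 18 + 599/749 = 18.80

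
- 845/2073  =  -1 + 1228/2073 = -0.41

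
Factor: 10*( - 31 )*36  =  -11160=- 2^3*3^2*5^1*31^1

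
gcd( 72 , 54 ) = 18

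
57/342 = 1/6=   0.17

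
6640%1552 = 432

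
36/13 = 2 + 10/13 = 2.77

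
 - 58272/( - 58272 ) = 1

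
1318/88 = 14 + 43/44 = 14.98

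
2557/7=2557/7=365.29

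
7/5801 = 7/5801 = 0.00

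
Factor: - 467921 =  - 293^1*1597^1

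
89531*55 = 4924205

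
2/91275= 2/91275 = 0.00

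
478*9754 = 4662412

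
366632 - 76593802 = - 76227170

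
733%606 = 127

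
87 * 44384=3861408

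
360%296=64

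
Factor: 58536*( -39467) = -2310240312 = - 2^3*3^3*61^1*271^1*647^1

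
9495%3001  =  492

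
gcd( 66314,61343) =1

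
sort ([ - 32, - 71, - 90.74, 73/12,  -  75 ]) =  [ - 90.74, -75, - 71, - 32, 73/12] 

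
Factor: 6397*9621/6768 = 6838393/752= 2^ ( - 4)*47^( - 1)*1069^1*6397^1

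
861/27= 287/9 = 31.89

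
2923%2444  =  479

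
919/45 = 919/45 = 20.42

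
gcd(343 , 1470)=49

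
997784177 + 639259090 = 1637043267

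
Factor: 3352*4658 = 15613616 = 2^4*17^1*137^1*419^1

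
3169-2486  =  683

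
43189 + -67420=-24231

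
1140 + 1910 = 3050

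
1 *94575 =94575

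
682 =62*11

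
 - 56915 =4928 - 61843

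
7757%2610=2537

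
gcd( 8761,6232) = 1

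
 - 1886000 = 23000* ( - 82)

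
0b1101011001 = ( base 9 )1152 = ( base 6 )3545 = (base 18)2BB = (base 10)857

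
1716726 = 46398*37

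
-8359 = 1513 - 9872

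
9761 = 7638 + 2123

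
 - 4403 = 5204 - 9607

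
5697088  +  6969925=12667013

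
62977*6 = 377862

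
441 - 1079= - 638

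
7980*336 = 2681280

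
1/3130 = 1/3130 = 0.00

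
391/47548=391/47548 = 0.01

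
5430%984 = 510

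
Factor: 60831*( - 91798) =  - 5584164138 = - 2^1*3^4*7^1 * 79^1 * 83^1*751^1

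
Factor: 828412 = 2^2 * 13^1*89^1*179^1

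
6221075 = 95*65485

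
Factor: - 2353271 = - 337^1*6983^1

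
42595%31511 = 11084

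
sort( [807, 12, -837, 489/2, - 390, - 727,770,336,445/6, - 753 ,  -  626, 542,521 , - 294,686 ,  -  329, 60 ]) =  [ - 837, - 753, - 727, - 626, - 390, - 329, - 294, 12, 60,  445/6,489/2, 336,521, 542, 686,  770, 807]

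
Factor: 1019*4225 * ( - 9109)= -39216749975 = - 5^2*13^2 * 1019^1*9109^1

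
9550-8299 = 1251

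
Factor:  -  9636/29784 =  - 2^( - 1 )*11^1*17^(  -  1 ) =- 11/34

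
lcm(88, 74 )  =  3256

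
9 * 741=6669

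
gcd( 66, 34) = 2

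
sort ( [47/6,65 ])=[ 47/6,65] 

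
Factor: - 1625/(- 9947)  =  5^3*7^(  -  3) * 13^1 * 29^(-1 )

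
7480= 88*85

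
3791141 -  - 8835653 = 12626794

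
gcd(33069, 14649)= 3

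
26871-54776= -27905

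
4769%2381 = 7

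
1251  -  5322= - 4071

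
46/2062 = 23/1031  =  0.02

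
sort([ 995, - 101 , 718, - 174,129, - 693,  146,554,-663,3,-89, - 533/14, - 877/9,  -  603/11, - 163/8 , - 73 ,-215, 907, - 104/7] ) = [-693, - 663 ,- 215, - 174, - 101,- 877/9,-89,- 73, -603/11, - 533/14, - 163/8,-104/7,3,  129 , 146,  554,718, 907 , 995 ] 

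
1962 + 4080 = 6042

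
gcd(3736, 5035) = 1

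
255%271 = 255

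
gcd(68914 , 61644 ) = 2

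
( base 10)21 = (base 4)111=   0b10101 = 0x15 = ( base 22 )l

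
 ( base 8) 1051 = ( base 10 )553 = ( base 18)1cd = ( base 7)1420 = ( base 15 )26d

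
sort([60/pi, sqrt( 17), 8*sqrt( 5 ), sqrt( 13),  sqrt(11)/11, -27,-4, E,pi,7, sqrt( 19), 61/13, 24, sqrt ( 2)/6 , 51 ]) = [-27,-4,sqrt ( 2 ) /6, sqrt( 11)/11, E, pi, sqrt( 13), sqrt( 17),sqrt (19),61/13,  7,  8*sqrt( 5) , 60/pi,24  ,  51]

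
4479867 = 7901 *567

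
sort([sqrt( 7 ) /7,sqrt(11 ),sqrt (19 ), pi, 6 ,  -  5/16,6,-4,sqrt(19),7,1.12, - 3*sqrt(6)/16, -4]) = [ - 4,-4, - 3 * sqrt(6) /16, - 5/16, sqrt(7) /7, 1.12, pi,sqrt(11),sqrt(19 ),sqrt( 19),6 , 6,7 ] 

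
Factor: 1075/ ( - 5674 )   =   - 2^( - 1 )* 5^2*43^1*2837^( - 1 )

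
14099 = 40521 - 26422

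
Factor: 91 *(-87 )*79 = - 625443 = -3^1*7^1*13^1*29^1*79^1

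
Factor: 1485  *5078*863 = 2^1*3^3*5^1*11^1*863^1*2539^1 = 6507736290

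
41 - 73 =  - 32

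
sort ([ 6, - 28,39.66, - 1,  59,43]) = [ - 28, -1, 6, 39.66,43,59] 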